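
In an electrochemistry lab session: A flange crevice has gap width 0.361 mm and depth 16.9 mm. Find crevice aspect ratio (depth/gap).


Aspect ratio = depth / gap
Ratio = 16.9 / 0.361 = 46.8

46.8


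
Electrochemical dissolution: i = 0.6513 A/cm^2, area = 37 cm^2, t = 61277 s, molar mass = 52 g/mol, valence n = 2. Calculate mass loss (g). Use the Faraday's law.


Apply Faraday's law: m = i*A*t*M / (n*F)
Total charge passed Q = i*A*t = 0.6513*37*61277 = 1476659.2737 C
m = Q*M/(n*F) = 1476659.2737*52/(2*96485) = 397.918 g

397.918 g


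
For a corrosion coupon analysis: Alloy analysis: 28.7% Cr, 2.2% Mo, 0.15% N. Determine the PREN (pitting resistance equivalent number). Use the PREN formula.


Apply the PREN formula: PREN = Cr + 3.3*Mo + 16*N
PREN = 28.7 + 3.3*2.2 + 16*0.15
PREN = 28.7 + 7.26 + 2.4 = 38.36

38.36


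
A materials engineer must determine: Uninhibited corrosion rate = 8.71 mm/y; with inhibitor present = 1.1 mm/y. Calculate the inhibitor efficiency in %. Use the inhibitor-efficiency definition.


Apply the inhibitor-efficiency definition: IE = (CR_blank − CR_inh)/CR_blank × 100
IE = (8.71 − 1.1) / 8.71 × 100
IE = 7.61 / 8.71 × 100 = 87.4 %

87.4 %


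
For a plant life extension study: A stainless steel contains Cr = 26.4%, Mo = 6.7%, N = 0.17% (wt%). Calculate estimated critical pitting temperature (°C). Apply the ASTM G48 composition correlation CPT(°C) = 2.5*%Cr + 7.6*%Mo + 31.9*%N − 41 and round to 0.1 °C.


Apply the ASTM G48 empirical CPT estimate: CPT(°C) = 2.5*%Cr + 7.6*%Mo + 31.9*%N − 41
2.5*26.4 = 66; 7.6*6.7 = 50.92; 31.9*0.17 = 5.423
CPT = 66 + 50.92 + 5.423 − 41 = 81.343 °C
Rounded to 0.1 °C: CPT ≈ 81.3 °C

81.3 °C


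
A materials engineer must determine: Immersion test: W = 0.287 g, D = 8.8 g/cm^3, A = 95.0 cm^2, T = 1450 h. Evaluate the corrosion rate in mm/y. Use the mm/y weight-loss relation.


Apply the mm/y weight-loss relation: CR = 87600 * W / (D * A * T)
Numerator: 87600 * 0.287 = 25141.2
Denominator: 8.8 * 95.0 * 1450 = 1212200.0
CR = 25141.2 / 1212200.0 = 0.0207 mm/y

0.0207 mm/y


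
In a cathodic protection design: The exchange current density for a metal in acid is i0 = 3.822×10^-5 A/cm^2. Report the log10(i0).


i0 = 3.822×10^-5 A/cm^2
log10(i0) = -4.418

-4.418


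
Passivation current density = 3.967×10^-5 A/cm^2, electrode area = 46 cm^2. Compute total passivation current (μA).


I = i_pass * A, then convert A → μA (×10^6)
I = 3.967×10^-5 * 46 * 10^6 = 1824.82 μA

1824.82 μA


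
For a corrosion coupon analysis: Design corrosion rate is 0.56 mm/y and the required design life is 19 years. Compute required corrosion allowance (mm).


Corrosion allowance = CR × design life
CA = 0.56 * 19 = 10.64 mm

10.64 mm


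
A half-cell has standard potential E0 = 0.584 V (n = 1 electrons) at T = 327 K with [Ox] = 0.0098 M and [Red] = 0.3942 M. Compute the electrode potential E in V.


Apply the Nernst equation: E = E0 + (RT/nF)*ln([Ox]/[Red])
Step 1: RT/nF = 8.314*327/(1*96485) = 0.02817721 V
Step 2: [Ox]/[Red] = 0.0098/0.3942 = 0.02486
Step 3: ln(0.02486) = -3.694495
Step 4: correction = 0.02817721 * -3.694495 = -0.104 V
E = 0.584 + -0.104 = 0.48 V

0.48 V


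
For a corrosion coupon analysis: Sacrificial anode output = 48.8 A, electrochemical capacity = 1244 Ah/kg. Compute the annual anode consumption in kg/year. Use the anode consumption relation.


Annual consumption = current * hours per year / capacity
Rate = 48.8 * 8760 / 1244 = 343.6 kg/year

343.6 kg/year


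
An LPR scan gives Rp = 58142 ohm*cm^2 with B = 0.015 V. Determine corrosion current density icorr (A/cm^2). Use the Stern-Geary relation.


Apply the Stern-Geary relation: icorr = B / Rp
icorr = 0.015 / 58142 = 2.58×10^-7 A/cm^2

2.58×10^-7 A/cm^2


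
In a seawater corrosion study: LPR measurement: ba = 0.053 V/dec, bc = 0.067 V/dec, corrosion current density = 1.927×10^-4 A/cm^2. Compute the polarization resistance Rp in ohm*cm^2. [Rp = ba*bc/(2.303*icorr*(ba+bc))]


Apply the Stern-Geary equation: Rp = ba*bc / (2.303*icorr*(ba+bc))
ba*bc = 0.053*0.067 = 0.003551
ba+bc = 0.12; 2.303*icorr*(ba+bc) = 2.303*1.927×10^-4*0.12 = 5.3254572×10^-5
Rp = 0.003551 / 5.3254572×10^-5 = 66.7 ohm*cm^2

66.7 ohm*cm^2


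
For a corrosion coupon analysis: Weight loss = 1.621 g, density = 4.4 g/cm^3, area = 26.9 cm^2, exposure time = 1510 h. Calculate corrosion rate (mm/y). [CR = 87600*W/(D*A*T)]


Apply the mm/y weight-loss relation: CR = 87600 * W / (D * A * T)
Numerator: 87600 * 1.621 = 141999.6
Denominator: 4.4 * 26.9 * 1510 = 178723.6
CR = 141999.6 / 178723.6 = 0.79452 mm/y

0.79452 mm/y


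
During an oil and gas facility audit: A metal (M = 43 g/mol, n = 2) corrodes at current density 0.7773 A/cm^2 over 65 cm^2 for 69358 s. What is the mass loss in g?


Apply Faraday's law: m = i*A*t*M / (n*F)
Total charge passed Q = i*A*t = 0.7773*65*69358 = 3504278.271 C
m = Q*M/(n*F) = 3504278.271*43/(2*96485) = 780.8673 g

780.8673 g


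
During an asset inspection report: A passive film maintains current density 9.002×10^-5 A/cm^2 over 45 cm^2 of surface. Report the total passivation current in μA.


I = i_pass * A, then convert A → μA (×10^6)
I = 9.002×10^-5 * 45 * 10^6 = 4050.9 μA

4050.9 μA


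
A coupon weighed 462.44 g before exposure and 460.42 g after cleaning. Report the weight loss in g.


Weight loss = initial − final
WL = 462.44 − 460.42 = 2.02 g

2.02 g


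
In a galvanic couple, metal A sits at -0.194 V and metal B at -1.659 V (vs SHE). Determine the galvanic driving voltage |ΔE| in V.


Driving voltage is the absolute potential difference.
|ΔE| = |-0.194 − (-1.659)| = 1.465 V

1.465 V


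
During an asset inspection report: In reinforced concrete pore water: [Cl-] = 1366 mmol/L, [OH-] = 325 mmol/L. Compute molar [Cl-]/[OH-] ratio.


Threshold parameter = [Cl-] / [OH-] (molar basis; both in mmol/L, so units cancel)
Ratio = 1366 / 325 = 4.2

4.2


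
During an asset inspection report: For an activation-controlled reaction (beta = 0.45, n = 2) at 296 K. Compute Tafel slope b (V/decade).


Apply the Tafel slope relation: b = 2.303*R*T/(beta*n*F)
Numerator: 2.303 * 8.314 * 296 = 5667.55
Denominator: 0.45 * 2 * 96485 = 86836.5
b = 5667.55 / 86836.5 = 0.0653 V/decade

0.0653 V/decade


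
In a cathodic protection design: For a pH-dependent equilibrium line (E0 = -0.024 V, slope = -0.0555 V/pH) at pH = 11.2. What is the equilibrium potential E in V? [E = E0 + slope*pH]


Apply the Pourbaix line equation: E = E0 + slope*pH
E = -0.024 + (-0.0555)*11.2 = -0.024 + (-0.6216) = -0.6456 V
Rounded to 4 decimal places: E = -0.6456 V

-0.6456 V


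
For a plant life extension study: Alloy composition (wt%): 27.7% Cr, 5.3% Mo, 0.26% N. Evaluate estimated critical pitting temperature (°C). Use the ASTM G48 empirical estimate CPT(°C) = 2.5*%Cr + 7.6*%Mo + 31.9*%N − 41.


Apply the ASTM G48 empirical CPT estimate: CPT(°C) = 2.5*%Cr + 7.6*%Mo + 31.9*%N − 41
2.5*27.7 = 69.25; 7.6*5.3 = 40.28; 31.9*0.26 = 8.294
CPT = 69.25 + 40.28 + 8.294 − 41 = 76.824 °C
Rounded to 0.1 °C: CPT ≈ 76.8 °C

76.8 °C


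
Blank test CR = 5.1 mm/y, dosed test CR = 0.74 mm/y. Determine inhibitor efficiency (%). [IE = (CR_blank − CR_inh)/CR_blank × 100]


Apply the inhibitor-efficiency definition: IE = (CR_blank − CR_inh)/CR_blank × 100
IE = (5.1 − 0.74) / 5.1 × 100
IE = 4.36 / 5.1 × 100 = 85.5 %

85.5 %


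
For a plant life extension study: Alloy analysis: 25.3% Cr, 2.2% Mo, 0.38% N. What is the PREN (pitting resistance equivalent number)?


Apply the PREN formula: PREN = Cr + 3.3*Mo + 16*N
PREN = 25.3 + 3.3*2.2 + 16*0.38
PREN = 25.3 + 7.26 + 6.08 = 38.64

38.64


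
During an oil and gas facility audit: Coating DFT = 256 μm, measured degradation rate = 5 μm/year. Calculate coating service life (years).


Service life = thickness / degradation rate
Life = 256 / 5 = 51.2 years

51.2 years


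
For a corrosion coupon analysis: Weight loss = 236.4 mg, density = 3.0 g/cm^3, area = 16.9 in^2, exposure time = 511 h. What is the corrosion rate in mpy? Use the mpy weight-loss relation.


Apply the mpy weight-loss relation: CR = 534 * W / (D * A * T)
Numerator: 534 * 236.4 = 126237.6
Denominator: 3.0 * 16.9 * 511 = 25907.7
CR = 126237.6 / 25907.7 = 4.873 mpy

4.873 mpy


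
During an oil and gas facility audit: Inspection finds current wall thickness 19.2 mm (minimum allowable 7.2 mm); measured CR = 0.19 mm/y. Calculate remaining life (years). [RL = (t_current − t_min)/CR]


Apply the remaining-life relation: RL = (t_current − t_min) / CR
RL = (19.2 − 7.2) / 0.19 = 12.0 / 0.19 = 63.2 years

63.2 years


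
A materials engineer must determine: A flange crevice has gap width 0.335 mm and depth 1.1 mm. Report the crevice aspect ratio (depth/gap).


Aspect ratio = depth / gap
Ratio = 1.1 / 0.335 = 3.3

3.3


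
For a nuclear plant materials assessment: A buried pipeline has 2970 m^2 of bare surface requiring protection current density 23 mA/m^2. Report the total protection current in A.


I = area * current density, then convert mA → A (÷1000)
I = 2970 * 23 / 1000 = 68.31 A

68.31 A


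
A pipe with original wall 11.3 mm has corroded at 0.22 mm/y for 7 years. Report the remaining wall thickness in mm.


Remaining wall = original − CR × time
t = 11.3 − 0.22*7 = 11.3 − 1.54 = 9.76 mm

9.76 mm


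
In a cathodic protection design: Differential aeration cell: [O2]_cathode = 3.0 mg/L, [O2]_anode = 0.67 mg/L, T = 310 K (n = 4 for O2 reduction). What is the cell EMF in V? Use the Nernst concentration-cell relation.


Apply the Nernst concentration-cell relation: E = (RT/nF)*ln(C_cathode/C_anode)
RT/nF = 8.314*310/(4*96485) = 0.00667808 V
ln(3.0/0.67) = 1.49909
E = 0.00667808 * 1.49909 = 0.01001 V

0.01001 V


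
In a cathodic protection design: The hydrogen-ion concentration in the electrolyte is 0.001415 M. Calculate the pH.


pH = −log10[H+]
pH = −log10(0.001415) = 2.85

2.85


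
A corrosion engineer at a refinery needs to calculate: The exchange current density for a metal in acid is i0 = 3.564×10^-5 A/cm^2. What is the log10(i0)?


i0 = 3.564×10^-5 A/cm^2
log10(i0) = -4.448

-4.448


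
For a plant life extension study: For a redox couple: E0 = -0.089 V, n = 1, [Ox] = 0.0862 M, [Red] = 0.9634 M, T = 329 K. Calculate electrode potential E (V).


Apply the Nernst equation: E = E0 + (RT/nF)*ln([Ox]/[Red])
Step 1: RT/nF = 8.314*329/(1*96485) = 0.02834955 V
Step 2: [Ox]/[Red] = 0.0862/0.9634 = 0.089475
Step 3: ln(0.089475) = -2.413796
Step 4: correction = 0.02834955 * -2.413796 = -0.0684 V
E = -0.089 + -0.0684 = -0.1574 V

-0.1574 V


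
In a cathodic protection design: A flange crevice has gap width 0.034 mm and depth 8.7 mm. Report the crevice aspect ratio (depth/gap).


Aspect ratio = depth / gap
Ratio = 8.7 / 0.034 = 255.9

255.9


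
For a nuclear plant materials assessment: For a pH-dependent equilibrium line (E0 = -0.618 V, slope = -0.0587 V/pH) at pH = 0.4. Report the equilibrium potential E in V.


Apply the Pourbaix line equation: E = E0 + slope*pH
E = -0.618 + (-0.0587)*0.4 = -0.618 + (-0.02348) = -0.64148 V
Rounded to 4 decimal places: E = -0.6415 V

-0.6415 V


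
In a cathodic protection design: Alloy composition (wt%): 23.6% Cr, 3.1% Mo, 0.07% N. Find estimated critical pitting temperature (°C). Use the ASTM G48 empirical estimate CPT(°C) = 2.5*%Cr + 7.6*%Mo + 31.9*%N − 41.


Apply the ASTM G48 empirical CPT estimate: CPT(°C) = 2.5*%Cr + 7.6*%Mo + 31.9*%N − 41
2.5*23.6 = 59; 7.6*3.1 = 23.56; 31.9*0.07 = 2.233
CPT = 59 + 23.56 + 2.233 − 41 = 43.793 °C
Rounded to 0.1 °C: CPT ≈ 43.8 °C

43.8 °C


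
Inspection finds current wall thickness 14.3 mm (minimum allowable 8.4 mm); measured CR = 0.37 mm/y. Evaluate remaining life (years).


Apply the remaining-life relation: RL = (t_current − t_min) / CR
RL = (14.3 − 8.4) / 0.37 = 5.9 / 0.37 = 15.9 years

15.9 years


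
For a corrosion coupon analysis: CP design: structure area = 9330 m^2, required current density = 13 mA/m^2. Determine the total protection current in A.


I = area * current density, then convert mA → A (÷1000)
I = 9330 * 13 / 1000 = 121.29 A

121.29 A


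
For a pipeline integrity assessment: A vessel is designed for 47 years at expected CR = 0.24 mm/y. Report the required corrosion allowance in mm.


Corrosion allowance = CR × design life
CA = 0.24 * 47 = 11.28 mm

11.28 mm


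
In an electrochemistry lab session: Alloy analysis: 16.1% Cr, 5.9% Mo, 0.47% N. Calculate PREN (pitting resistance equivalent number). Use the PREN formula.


Apply the PREN formula: PREN = Cr + 3.3*Mo + 16*N
PREN = 16.1 + 3.3*5.9 + 16*0.47
PREN = 16.1 + 19.47 + 7.52 = 43.09

43.09


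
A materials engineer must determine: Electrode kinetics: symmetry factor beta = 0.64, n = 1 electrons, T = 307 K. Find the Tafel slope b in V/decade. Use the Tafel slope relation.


Apply the Tafel slope relation: b = 2.303*R*T/(beta*n*F)
Numerator: 2.303 * 8.314 * 307 = 5878.17
Denominator: 0.64 * 1 * 96485 = 61750.4
b = 5878.17 / 61750.4 = 0.095 V/decade

0.095 V/decade


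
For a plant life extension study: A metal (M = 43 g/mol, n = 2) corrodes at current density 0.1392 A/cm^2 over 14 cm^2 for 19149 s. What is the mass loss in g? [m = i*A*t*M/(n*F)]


Apply Faraday's law: m = i*A*t*M / (n*F)
Total charge passed Q = i*A*t = 0.1392*14*19149 = 37317.5712 C
m = Q*M/(n*F) = 37317.5712*43/(2*96485) = 8.31557 g

8.31557 g


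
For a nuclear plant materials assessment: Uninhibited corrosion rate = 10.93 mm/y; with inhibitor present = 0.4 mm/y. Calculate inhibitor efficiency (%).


Apply the inhibitor-efficiency definition: IE = (CR_blank − CR_inh)/CR_blank × 100
IE = (10.93 − 0.4) / 10.93 × 100
IE = 10.53 / 10.93 × 100 = 96.3 %

96.3 %


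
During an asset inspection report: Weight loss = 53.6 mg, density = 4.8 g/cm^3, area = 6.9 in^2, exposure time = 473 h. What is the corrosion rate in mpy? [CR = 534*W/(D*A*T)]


Apply the mpy weight-loss relation: CR = 534 * W / (D * A * T)
Numerator: 534 * 53.6 = 28622.4
Denominator: 4.8 * 6.9 * 473 = 15665.76
CR = 28622.4 / 15665.76 = 1.8271 mpy

1.8271 mpy


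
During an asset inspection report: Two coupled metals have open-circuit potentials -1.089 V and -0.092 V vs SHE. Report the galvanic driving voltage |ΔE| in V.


Driving voltage is the absolute potential difference.
|ΔE| = |-1.089 − (-0.092)| = 0.997 V

0.997 V


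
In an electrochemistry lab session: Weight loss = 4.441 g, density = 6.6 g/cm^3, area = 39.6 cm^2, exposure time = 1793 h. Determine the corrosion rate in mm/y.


Apply the mm/y weight-loss relation: CR = 87600 * W / (D * A * T)
Numerator: 87600 * 4.441 = 389031.6
Denominator: 6.6 * 39.6 * 1793 = 468618.48
CR = 389031.6 / 468618.48 = 0.83017 mm/y

0.83017 mm/y


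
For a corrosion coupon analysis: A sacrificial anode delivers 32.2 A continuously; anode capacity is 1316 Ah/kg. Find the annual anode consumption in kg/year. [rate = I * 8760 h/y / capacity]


Annual consumption = current * hours per year / capacity
Rate = 32.2 * 8760 / 1316 = 214.3 kg/year

214.3 kg/year


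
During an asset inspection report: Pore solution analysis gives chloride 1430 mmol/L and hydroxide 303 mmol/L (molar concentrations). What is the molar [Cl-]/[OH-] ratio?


Threshold parameter = [Cl-] / [OH-] (molar basis; both in mmol/L, so units cancel)
Ratio = 1430 / 303 = 4.72

4.72


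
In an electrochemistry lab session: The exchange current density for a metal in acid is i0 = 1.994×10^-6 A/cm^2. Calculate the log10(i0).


i0 = 1.994×10^-6 A/cm^2
log10(i0) = -5.7

-5.7


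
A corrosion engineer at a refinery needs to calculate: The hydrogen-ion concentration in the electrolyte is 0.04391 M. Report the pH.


pH = −log10[H+]
pH = −log10(0.04391) = 1.36

1.36


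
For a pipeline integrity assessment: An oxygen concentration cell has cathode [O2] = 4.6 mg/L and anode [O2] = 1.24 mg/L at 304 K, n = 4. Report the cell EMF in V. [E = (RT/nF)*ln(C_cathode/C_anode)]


Apply the Nernst concentration-cell relation: E = (RT/nF)*ln(C_cathode/C_anode)
RT/nF = 8.314*304/(4*96485) = 0.00654883 V
ln(4.6/1.24) = 1.31094
E = 0.00654883 * 1.31094 = 0.00859 V

0.00859 V


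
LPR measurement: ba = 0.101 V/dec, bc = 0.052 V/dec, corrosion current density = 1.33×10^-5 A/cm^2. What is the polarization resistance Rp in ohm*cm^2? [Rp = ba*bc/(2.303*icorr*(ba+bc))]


Apply the Stern-Geary equation: Rp = ba*bc / (2.303*icorr*(ba+bc))
ba*bc = 0.101*0.052 = 0.005252
ba+bc = 0.153; 2.303*icorr*(ba+bc) = 2.303*1.33×10^-5*0.153 = 4.6863747×10^-6
Rp = 0.005252 / 4.6863747×10^-6 = 1120.7 ohm*cm^2

1120.7 ohm*cm^2


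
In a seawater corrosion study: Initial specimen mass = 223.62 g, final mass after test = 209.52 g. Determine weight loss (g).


Weight loss = initial − final
WL = 223.62 − 209.52 = 14.1 g

14.1 g


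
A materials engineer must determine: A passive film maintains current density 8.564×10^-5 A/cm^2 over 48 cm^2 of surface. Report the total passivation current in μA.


I = i_pass * A, then convert A → μA (×10^6)
I = 8.564×10^-5 * 48 * 10^6 = 4110.72 μA

4110.72 μA


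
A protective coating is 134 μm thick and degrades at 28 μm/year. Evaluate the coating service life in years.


Service life = thickness / degradation rate
Life = 134 / 28 = 4.8 years

4.8 years


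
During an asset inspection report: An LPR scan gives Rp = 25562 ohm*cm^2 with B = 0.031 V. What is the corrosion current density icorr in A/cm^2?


Apply the Stern-Geary relation: icorr = B / Rp
icorr = 0.031 / 25562 = 1.213×10^-6 A/cm^2

1.213×10^-6 A/cm^2


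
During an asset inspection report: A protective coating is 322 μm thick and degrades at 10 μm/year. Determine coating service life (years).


Service life = thickness / degradation rate
Life = 322 / 10 = 32.2 years

32.2 years


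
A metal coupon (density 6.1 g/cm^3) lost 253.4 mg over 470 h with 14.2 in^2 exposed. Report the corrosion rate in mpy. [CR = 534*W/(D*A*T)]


Apply the mpy weight-loss relation: CR = 534 * W / (D * A * T)
Numerator: 534 * 253.4 = 135315.6
Denominator: 6.1 * 14.2 * 470 = 40711.4
CR = 135315.6 / 40711.4 = 3.32378 mpy

3.32378 mpy


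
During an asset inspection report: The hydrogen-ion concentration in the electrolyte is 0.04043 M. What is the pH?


pH = −log10[H+]
pH = −log10(0.04043) = 1.39

1.39


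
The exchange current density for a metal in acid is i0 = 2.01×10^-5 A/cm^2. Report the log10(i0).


i0 = 2.01×10^-5 A/cm^2
log10(i0) = -4.697

-4.697


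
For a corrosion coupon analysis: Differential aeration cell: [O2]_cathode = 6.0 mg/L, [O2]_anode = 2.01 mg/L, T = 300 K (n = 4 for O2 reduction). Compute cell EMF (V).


Apply the Nernst concentration-cell relation: E = (RT/nF)*ln(C_cathode/C_anode)
RT/nF = 8.314*300/(4*96485) = 0.00646266 V
ln(6.0/2.01) = 1.09362
E = 0.00646266 * 1.09362 = 0.00707 V

0.00707 V


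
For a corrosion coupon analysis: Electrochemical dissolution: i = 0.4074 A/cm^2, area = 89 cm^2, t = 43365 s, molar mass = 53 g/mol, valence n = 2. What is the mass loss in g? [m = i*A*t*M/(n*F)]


Apply Faraday's law: m = i*A*t*M / (n*F)
Total charge passed Q = i*A*t = 0.4074*89*43365 = 1572354.189 C
m = Q*M/(n*F) = 1572354.189*53/(2*96485) = 431.85351 g

431.85351 g


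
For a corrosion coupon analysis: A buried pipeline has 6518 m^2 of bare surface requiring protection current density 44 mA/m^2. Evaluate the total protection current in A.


I = area * current density, then convert mA → A (÷1000)
I = 6518 * 44 / 1000 = 286.79 A

286.79 A


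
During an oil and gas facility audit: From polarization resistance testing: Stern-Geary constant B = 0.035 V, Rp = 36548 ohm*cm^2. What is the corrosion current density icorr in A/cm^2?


Apply the Stern-Geary relation: icorr = B / Rp
icorr = 0.035 / 36548 = 9.576×10^-7 A/cm^2

9.576×10^-7 A/cm^2


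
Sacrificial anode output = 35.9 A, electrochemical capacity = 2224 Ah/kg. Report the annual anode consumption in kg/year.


Annual consumption = current * hours per year / capacity
Rate = 35.9 * 8760 / 2224 = 141.4 kg/year

141.4 kg/year


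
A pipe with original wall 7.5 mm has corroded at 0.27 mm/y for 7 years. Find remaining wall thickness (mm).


Remaining wall = original − CR × time
t = 7.5 − 0.27*7 = 7.5 − 1.89 = 5.61 mm

5.61 mm


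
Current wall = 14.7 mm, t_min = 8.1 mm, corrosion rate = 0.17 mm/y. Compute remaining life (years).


Apply the remaining-life relation: RL = (t_current − t_min) / CR
RL = (14.7 − 8.1) / 0.17 = 6.6 / 0.17 = 38.8 years

38.8 years


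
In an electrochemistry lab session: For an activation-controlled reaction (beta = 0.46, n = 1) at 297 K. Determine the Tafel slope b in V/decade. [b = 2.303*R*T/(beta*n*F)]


Apply the Tafel slope relation: b = 2.303*R*T/(beta*n*F)
Numerator: 2.303 * 8.314 * 297 = 5686.7
Denominator: 0.46 * 1 * 96485 = 44383.1
b = 5686.7 / 44383.1 = 0.1281 V/decade

0.1281 V/decade


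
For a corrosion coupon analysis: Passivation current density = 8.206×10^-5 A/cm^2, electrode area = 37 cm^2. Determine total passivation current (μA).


I = i_pass * A, then convert A → μA (×10^6)
I = 8.206×10^-5 * 37 * 10^6 = 3036.22 μA

3036.22 μA


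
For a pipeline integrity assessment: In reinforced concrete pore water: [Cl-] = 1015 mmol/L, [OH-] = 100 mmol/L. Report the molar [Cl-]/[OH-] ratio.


Threshold parameter = [Cl-] / [OH-] (molar basis; both in mmol/L, so units cancel)
Ratio = 1015 / 100 = 10.15

10.15


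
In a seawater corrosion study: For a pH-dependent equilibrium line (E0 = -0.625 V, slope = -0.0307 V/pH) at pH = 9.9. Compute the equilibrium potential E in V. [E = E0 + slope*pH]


Apply the Pourbaix line equation: E = E0 + slope*pH
E = -0.625 + (-0.0307)*9.9 = -0.625 + (-0.30393) = -0.92893 V
Rounded to 3 decimal places: E = -0.929 V

-0.929 V


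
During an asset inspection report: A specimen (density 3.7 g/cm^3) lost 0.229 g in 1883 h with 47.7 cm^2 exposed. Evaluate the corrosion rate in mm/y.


Apply the mm/y weight-loss relation: CR = 87600 * W / (D * A * T)
Numerator: 87600 * 0.229 = 20060.4
Denominator: 3.7 * 47.7 * 1883 = 332330.67
CR = 20060.4 / 332330.67 = 0.06036 mm/y

0.06036 mm/y


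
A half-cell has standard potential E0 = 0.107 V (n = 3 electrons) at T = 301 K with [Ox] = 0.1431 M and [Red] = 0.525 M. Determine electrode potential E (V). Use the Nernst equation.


Apply the Nernst equation: E = E0 + (RT/nF)*ln([Ox]/[Red])
Step 1: RT/nF = 8.314*301/(3*96485) = 0.00864561 V
Step 2: [Ox]/[Red] = 0.1431/0.525 = 0.272571
Step 3: ln(0.272571) = -1.299856
Step 4: correction = 0.00864561 * -1.299856 = -0.0112 V
E = 0.107 + -0.0112 = 0.0958 V

0.0958 V


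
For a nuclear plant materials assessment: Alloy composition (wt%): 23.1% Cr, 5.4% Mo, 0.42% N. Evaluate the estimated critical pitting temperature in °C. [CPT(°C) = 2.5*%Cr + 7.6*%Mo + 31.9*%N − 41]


Apply the ASTM G48 empirical CPT estimate: CPT(°C) = 2.5*%Cr + 7.6*%Mo + 31.9*%N − 41
2.5*23.1 = 57.75; 7.6*5.4 = 41.04; 31.9*0.42 = 13.398
CPT = 57.75 + 41.04 + 13.398 − 41 = 71.188 °C
Rounded to 0.1 °C: CPT ≈ 71.2 °C

71.2 °C


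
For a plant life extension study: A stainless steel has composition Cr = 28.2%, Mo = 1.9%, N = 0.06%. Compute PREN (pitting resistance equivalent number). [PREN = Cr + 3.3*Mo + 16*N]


Apply the PREN formula: PREN = Cr + 3.3*Mo + 16*N
PREN = 28.2 + 3.3*1.9 + 16*0.06
PREN = 28.2 + 6.27 + 0.96 = 35.43

35.43


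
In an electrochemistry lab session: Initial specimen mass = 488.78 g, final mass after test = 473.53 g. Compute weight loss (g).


Weight loss = initial − final
WL = 488.78 − 473.53 = 15.25 g

15.25 g


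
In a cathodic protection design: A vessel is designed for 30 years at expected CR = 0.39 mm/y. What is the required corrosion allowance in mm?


Corrosion allowance = CR × design life
CA = 0.39 * 30 = 11.7 mm

11.7 mm


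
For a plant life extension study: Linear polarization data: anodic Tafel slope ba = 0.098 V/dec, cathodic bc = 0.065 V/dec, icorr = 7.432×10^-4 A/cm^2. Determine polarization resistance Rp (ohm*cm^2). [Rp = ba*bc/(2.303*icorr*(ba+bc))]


Apply the Stern-Geary equation: Rp = ba*bc / (2.303*icorr*(ba+bc))
ba*bc = 0.098*0.065 = 0.00637
ba+bc = 0.163; 2.303*icorr*(ba+bc) = 2.303*7.432×10^-4*0.163 = 2.789891×10^-4
Rp = 0.00637 / 2.789891×10^-4 = 22.83 ohm*cm^2

22.83 ohm*cm^2


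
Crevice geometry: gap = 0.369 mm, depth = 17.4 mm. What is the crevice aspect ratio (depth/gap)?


Aspect ratio = depth / gap
Ratio = 17.4 / 0.369 = 47.2

47.2


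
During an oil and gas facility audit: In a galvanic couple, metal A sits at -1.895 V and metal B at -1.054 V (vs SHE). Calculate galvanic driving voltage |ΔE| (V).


Driving voltage is the absolute potential difference.
|ΔE| = |-1.895 − (-1.054)| = 0.841 V

0.841 V


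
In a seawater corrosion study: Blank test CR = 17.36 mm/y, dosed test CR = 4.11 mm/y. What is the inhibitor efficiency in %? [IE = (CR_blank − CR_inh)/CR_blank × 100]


Apply the inhibitor-efficiency definition: IE = (CR_blank − CR_inh)/CR_blank × 100
IE = (17.36 − 4.11) / 17.36 × 100
IE = 13.25 / 17.36 × 100 = 76.3 %

76.3 %


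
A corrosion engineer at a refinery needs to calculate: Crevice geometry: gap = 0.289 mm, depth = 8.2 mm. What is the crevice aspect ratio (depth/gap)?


Aspect ratio = depth / gap
Ratio = 8.2 / 0.289 = 28.4

28.4


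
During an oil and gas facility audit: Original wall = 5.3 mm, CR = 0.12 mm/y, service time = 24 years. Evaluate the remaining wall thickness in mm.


Remaining wall = original − CR × time
t = 5.3 − 0.12*24 = 5.3 − 2.88 = 2.42 mm

2.42 mm


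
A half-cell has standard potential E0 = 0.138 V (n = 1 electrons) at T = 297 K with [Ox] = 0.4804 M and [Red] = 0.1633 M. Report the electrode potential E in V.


Apply the Nernst equation: E = E0 + (RT/nF)*ln([Ox]/[Red])
Step 1: RT/nF = 8.314*297/(1*96485) = 0.02559214 V
Step 2: [Ox]/[Red] = 0.4804/0.1633 = 2.941825
Step 3: ln(2.941825) = 1.07903
Step 4: correction = 0.02559214 * 1.07903 = 0.028 V
E = 0.138 + 0.028 = 0.166 V

0.166 V


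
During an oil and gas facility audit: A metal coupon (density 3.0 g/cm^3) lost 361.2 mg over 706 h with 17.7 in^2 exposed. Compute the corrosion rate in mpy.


Apply the mpy weight-loss relation: CR = 534 * W / (D * A * T)
Numerator: 534 * 361.2 = 192880.8
Denominator: 3.0 * 17.7 * 706 = 37488.6
CR = 192880.8 / 37488.6 = 5.14505 mpy

5.14505 mpy


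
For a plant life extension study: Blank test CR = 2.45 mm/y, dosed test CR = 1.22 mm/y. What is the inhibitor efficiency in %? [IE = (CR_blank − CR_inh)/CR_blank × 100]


Apply the inhibitor-efficiency definition: IE = (CR_blank − CR_inh)/CR_blank × 100
IE = (2.45 − 1.22) / 2.45 × 100
IE = 1.23 / 2.45 × 100 = 50.2 %

50.2 %


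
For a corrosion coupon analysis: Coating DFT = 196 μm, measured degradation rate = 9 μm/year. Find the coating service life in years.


Service life = thickness / degradation rate
Life = 196 / 9 = 21.8 years

21.8 years


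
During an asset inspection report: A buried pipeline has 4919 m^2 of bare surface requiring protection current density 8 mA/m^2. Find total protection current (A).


I = area * current density, then convert mA → A (÷1000)
I = 4919 * 8 / 1000 = 39.35 A

39.35 A


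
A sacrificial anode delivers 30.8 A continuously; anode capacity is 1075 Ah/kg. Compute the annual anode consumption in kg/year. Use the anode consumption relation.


Annual consumption = current * hours per year / capacity
Rate = 30.8 * 8760 / 1075 = 251.0 kg/year

251.0 kg/year


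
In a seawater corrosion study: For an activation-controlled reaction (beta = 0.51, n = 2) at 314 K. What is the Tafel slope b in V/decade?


Apply the Tafel slope relation: b = 2.303*R*T/(beta*n*F)
Numerator: 2.303 * 8.314 * 314 = 6012.2
Denominator: 0.51 * 2 * 96485 = 98414.7
b = 6012.2 / 98414.7 = 0.061 V/decade

0.061 V/decade


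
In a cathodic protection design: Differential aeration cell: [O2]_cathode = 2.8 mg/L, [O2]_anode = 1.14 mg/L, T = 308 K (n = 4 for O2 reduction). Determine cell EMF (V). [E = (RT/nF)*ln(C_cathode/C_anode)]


Apply the Nernst concentration-cell relation: E = (RT/nF)*ln(C_cathode/C_anode)
RT/nF = 8.314*308/(4*96485) = 0.006635 V
ln(2.8/1.14) = 0.89859
E = 0.006635 * 0.89859 = 0.00596 V

0.00596 V


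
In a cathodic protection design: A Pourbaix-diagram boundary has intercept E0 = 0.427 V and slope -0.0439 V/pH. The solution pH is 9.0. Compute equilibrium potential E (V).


Apply the Pourbaix line equation: E = E0 + slope*pH
E = 0.427 + (-0.0439)*9.0 = 0.427 + (-0.3951) = 0.0319 V
Rounded to 3 decimal places: E = 0.032 V

0.032 V


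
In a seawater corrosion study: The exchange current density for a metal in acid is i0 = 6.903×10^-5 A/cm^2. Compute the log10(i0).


i0 = 6.903×10^-5 A/cm^2
log10(i0) = -4.161

-4.161


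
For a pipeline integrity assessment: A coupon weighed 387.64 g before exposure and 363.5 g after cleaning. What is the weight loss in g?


Weight loss = initial − final
WL = 387.64 − 363.5 = 24.14 g

24.14 g


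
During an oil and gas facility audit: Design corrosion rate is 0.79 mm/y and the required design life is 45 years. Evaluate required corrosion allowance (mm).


Corrosion allowance = CR × design life
CA = 0.79 * 45 = 35.55 mm

35.55 mm


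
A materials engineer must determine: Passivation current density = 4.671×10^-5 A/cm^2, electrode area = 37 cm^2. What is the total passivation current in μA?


I = i_pass * A, then convert A → μA (×10^6)
I = 4.671×10^-5 * 37 * 10^6 = 1728.27 μA

1728.27 μA


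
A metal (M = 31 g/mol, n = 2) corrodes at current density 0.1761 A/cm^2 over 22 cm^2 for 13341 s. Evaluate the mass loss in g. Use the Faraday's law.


Apply Faraday's law: m = i*A*t*M / (n*F)
Total charge passed Q = i*A*t = 0.1761*22*13341 = 51685.7022 C
m = Q*M/(n*F) = 51685.7022*31/(2*96485) = 8.3031 g

8.3031 g


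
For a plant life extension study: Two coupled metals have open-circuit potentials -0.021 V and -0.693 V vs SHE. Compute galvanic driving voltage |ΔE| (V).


Driving voltage is the absolute potential difference.
|ΔE| = |-0.021 − (-0.693)| = 0.672 V

0.672 V


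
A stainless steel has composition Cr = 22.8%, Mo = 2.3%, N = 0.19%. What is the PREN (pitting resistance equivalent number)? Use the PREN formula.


Apply the PREN formula: PREN = Cr + 3.3*Mo + 16*N
PREN = 22.8 + 3.3*2.3 + 16*0.19
PREN = 22.8 + 7.59 + 3.04 = 33.43

33.43


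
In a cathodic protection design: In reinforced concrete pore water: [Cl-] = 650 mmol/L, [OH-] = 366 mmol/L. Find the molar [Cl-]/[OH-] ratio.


Threshold parameter = [Cl-] / [OH-] (molar basis; both in mmol/L, so units cancel)
Ratio = 650 / 366 = 1.78

1.78


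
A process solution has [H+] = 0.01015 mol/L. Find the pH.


pH = −log10[H+]
pH = −log10(0.01015) = 1.99

1.99


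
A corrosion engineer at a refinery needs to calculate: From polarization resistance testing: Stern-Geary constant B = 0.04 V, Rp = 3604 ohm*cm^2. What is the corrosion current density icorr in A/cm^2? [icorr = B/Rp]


Apply the Stern-Geary relation: icorr = B / Rp
icorr = 0.04 / 3604 = 1.11×10^-5 A/cm^2

1.11×10^-5 A/cm^2


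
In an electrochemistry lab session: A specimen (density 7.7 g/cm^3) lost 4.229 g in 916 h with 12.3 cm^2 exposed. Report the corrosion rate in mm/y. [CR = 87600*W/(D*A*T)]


Apply the mm/y weight-loss relation: CR = 87600 * W / (D * A * T)
Numerator: 87600 * 4.229 = 370460.4
Denominator: 7.7 * 12.3 * 916 = 86754.36
CR = 370460.4 / 86754.36 = 4.27022 mm/y

4.27022 mm/y


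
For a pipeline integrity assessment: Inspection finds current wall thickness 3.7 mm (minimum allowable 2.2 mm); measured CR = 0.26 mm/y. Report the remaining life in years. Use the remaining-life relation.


Apply the remaining-life relation: RL = (t_current − t_min) / CR
RL = (3.7 − 2.2) / 0.26 = 1.5 / 0.26 = 5.8 years

5.8 years


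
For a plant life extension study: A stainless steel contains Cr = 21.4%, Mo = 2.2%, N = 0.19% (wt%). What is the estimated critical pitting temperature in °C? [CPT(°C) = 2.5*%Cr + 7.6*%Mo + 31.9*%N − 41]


Apply the ASTM G48 empirical CPT estimate: CPT(°C) = 2.5*%Cr + 7.6*%Mo + 31.9*%N − 41
2.5*21.4 = 53.5; 7.6*2.2 = 16.72; 31.9*0.19 = 6.061
CPT = 53.5 + 16.72 + 6.061 − 41 = 35.281 °C
Rounded to 0.1 °C: CPT ≈ 35.3 °C

35.3 °C


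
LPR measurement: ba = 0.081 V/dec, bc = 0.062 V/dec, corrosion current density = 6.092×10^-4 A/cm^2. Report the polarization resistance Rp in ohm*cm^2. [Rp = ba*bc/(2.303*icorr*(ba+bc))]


Apply the Stern-Geary equation: Rp = ba*bc / (2.303*icorr*(ba+bc))
ba*bc = 0.081*0.062 = 0.005022
ba+bc = 0.143; 2.303*icorr*(ba+bc) = 2.303*6.092×10^-4*0.143 = 2.0062723×10^-4
Rp = 0.005022 / 2.0062723×10^-4 = 25.03 ohm*cm^2

25.03 ohm*cm^2


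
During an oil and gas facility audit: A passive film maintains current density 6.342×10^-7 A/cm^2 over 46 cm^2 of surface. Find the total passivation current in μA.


I = i_pass * A, then convert A → μA (×10^6)
I = 6.342×10^-7 * 46 * 10^6 = 29.17 μA

29.17 μA


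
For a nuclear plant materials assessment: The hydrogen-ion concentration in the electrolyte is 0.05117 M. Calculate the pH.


pH = −log10[H+]
pH = −log10(0.05117) = 1.29

1.29


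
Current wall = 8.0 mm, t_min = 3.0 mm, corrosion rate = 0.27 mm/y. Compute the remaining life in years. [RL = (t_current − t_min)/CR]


Apply the remaining-life relation: RL = (t_current − t_min) / CR
RL = (8.0 − 3.0) / 0.27 = 5.0 / 0.27 = 18.5 years

18.5 years


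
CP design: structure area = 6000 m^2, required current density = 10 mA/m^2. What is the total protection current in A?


I = area * current density, then convert mA → A (÷1000)
I = 6000 * 10 / 1000 = 60.0 A

60.0 A


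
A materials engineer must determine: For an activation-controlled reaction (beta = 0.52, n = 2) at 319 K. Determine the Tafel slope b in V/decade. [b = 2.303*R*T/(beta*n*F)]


Apply the Tafel slope relation: b = 2.303*R*T/(beta*n*F)
Numerator: 2.303 * 8.314 * 319 = 6107.94
Denominator: 0.52 * 2 * 96485 = 100344.4
b = 6107.94 / 100344.4 = 0.0609 V/decade

0.0609 V/decade


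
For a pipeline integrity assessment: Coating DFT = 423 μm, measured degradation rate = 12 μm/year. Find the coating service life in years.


Service life = thickness / degradation rate
Life = 423 / 12 = 35.3 years

35.3 years


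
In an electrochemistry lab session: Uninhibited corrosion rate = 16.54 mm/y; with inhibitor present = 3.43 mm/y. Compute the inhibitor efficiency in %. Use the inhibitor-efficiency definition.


Apply the inhibitor-efficiency definition: IE = (CR_blank − CR_inh)/CR_blank × 100
IE = (16.54 − 3.43) / 16.54 × 100
IE = 13.11 / 16.54 × 100 = 79.3 %

79.3 %


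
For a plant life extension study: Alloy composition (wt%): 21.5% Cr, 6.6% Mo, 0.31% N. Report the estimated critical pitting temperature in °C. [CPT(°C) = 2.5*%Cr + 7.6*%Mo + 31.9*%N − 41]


Apply the ASTM G48 empirical CPT estimate: CPT(°C) = 2.5*%Cr + 7.6*%Mo + 31.9*%N − 41
2.5*21.5 = 53.75; 7.6*6.6 = 50.16; 31.9*0.31 = 9.889
CPT = 53.75 + 50.16 + 9.889 − 41 = 72.799 °C
Rounded to 0.1 °C: CPT ≈ 72.8 °C

72.8 °C


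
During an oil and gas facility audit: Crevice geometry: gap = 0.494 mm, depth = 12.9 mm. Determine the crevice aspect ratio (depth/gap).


Aspect ratio = depth / gap
Ratio = 12.9 / 0.494 = 26.1

26.1


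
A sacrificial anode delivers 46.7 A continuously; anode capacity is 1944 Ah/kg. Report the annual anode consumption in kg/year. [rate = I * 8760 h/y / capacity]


Annual consumption = current * hours per year / capacity
Rate = 46.7 * 8760 / 1944 = 210.4 kg/year

210.4 kg/year


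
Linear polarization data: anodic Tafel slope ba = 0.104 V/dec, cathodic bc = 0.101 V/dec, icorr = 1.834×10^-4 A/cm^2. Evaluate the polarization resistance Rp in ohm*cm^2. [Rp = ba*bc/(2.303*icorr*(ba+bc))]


Apply the Stern-Geary equation: Rp = ba*bc / (2.303*icorr*(ba+bc))
ba*bc = 0.104*0.101 = 0.010504
ba+bc = 0.205; 2.303*icorr*(ba+bc) = 2.303*1.834×10^-4*0.205 = 8.6585891×10^-5
Rp = 0.010504 / 8.6585891×10^-5 = 121.31 ohm*cm^2

121.31 ohm*cm^2


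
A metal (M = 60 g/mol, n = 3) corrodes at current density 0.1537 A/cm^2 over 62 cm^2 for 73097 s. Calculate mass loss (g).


Apply Faraday's law: m = i*A*t*M / (n*F)
Total charge passed Q = i*A*t = 0.1537*62*73097 = 696570.5518 C
m = Q*M/(n*F) = 696570.5518*60/(3*96485) = 144.389 g

144.389 g


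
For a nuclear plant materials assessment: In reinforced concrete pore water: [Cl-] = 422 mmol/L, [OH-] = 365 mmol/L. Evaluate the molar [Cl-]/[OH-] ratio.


Threshold parameter = [Cl-] / [OH-] (molar basis; both in mmol/L, so units cancel)
Ratio = 422 / 365 = 1.16

1.16


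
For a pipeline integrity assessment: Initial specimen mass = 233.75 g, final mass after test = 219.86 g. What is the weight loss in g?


Weight loss = initial − final
WL = 233.75 − 219.86 = 13.89 g

13.89 g


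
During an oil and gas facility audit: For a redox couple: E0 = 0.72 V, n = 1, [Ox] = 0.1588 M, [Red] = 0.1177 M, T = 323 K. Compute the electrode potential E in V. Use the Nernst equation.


Apply the Nernst equation: E = E0 + (RT/nF)*ln([Ox]/[Red])
Step 1: RT/nF = 8.314*323/(1*96485) = 0.02783253 V
Step 2: [Ox]/[Red] = 0.1588/0.1177 = 1.349193
Step 3: ln(1.349193) = 0.299507
Step 4: correction = 0.02783253 * 0.299507 = 0.0083 V
E = 0.72 + 0.0083 = 0.7283 V

0.7283 V


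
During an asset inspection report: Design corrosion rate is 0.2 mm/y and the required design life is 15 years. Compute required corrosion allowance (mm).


Corrosion allowance = CR × design life
CA = 0.2 * 15 = 3.0 mm

3.0 mm


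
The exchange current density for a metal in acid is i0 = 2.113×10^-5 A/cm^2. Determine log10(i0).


i0 = 2.113×10^-5 A/cm^2
log10(i0) = -4.675

-4.675


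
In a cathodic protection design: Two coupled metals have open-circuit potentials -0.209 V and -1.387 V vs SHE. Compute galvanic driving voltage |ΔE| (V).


Driving voltage is the absolute potential difference.
|ΔE| = |-0.209 − (-1.387)| = 1.178 V

1.178 V


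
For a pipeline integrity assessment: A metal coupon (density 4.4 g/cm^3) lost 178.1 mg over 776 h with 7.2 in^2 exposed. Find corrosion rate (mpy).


Apply the mpy weight-loss relation: CR = 534 * W / (D * A * T)
Numerator: 534 * 178.1 = 95105.4
Denominator: 4.4 * 7.2 * 776 = 24583.68
CR = 95105.4 / 24583.68 = 3.869 mpy

3.869 mpy


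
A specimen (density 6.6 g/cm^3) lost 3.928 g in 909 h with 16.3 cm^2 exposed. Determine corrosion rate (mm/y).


Apply the mm/y weight-loss relation: CR = 87600 * W / (D * A * T)
Numerator: 87600 * 3.928 = 344092.8
Denominator: 6.6 * 16.3 * 909 = 97790.22
CR = 344092.8 / 97790.22 = 3.51868 mm/y

3.51868 mm/y


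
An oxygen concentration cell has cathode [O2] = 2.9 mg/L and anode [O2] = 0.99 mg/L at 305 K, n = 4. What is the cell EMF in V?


Apply the Nernst concentration-cell relation: E = (RT/nF)*ln(C_cathode/C_anode)
RT/nF = 8.314*305/(4*96485) = 0.00657037 V
ln(2.9/0.99) = 1.07476
E = 0.00657037 * 1.07476 = 0.00706 V

0.00706 V


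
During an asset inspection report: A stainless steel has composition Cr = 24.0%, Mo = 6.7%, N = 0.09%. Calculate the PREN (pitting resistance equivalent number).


Apply the PREN formula: PREN = Cr + 3.3*Mo + 16*N
PREN = 24.0 + 3.3*6.7 + 16*0.09
PREN = 24.0 + 22.11 + 1.44 = 47.55

47.55


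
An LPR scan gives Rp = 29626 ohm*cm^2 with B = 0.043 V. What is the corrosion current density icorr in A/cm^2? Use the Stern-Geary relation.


Apply the Stern-Geary relation: icorr = B / Rp
icorr = 0.043 / 29626 = 1.451×10^-6 A/cm^2

1.451×10^-6 A/cm^2
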